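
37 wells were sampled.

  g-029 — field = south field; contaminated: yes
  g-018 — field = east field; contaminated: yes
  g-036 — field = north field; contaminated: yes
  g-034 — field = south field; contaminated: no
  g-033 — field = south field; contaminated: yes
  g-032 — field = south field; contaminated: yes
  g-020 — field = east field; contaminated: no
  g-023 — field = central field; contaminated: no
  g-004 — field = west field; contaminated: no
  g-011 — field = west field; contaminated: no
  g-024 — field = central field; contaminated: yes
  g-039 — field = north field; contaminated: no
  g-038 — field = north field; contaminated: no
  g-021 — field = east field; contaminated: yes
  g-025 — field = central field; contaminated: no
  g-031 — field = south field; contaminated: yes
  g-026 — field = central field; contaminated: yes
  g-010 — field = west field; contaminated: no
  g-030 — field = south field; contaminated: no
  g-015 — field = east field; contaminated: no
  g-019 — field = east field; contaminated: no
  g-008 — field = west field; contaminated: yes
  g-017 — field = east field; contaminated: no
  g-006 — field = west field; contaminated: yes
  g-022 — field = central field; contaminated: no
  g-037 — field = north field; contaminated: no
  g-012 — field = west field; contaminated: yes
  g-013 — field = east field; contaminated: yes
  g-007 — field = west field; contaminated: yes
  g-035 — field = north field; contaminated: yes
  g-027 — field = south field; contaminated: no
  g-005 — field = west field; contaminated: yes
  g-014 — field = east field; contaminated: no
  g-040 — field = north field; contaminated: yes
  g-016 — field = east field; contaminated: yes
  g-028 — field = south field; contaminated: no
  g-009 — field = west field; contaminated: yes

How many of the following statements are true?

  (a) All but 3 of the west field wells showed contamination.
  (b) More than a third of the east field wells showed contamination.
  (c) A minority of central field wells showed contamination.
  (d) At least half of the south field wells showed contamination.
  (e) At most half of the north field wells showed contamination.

5

(a) west field: |A| = 9, |A ∩ B| = 6; needs |A ∖ B| = 3 — true.
(b) east field: |A| = 9, |A ∩ B| = 4; needs |A ∩ B| / |A| > 1/3 — true.
(c) central field: |A| = 5, |A ∩ B| = 2; needs |A ∩ B| < |A ∖ B| — true.
(d) south field: |A| = 8, |A ∩ B| = 4; needs |A ∩ B| ≥ |A ∖ B| — true.
(e) north field: |A| = 6, |A ∩ B| = 3; needs |A ∩ B| ≤ |A ∖ B| — true.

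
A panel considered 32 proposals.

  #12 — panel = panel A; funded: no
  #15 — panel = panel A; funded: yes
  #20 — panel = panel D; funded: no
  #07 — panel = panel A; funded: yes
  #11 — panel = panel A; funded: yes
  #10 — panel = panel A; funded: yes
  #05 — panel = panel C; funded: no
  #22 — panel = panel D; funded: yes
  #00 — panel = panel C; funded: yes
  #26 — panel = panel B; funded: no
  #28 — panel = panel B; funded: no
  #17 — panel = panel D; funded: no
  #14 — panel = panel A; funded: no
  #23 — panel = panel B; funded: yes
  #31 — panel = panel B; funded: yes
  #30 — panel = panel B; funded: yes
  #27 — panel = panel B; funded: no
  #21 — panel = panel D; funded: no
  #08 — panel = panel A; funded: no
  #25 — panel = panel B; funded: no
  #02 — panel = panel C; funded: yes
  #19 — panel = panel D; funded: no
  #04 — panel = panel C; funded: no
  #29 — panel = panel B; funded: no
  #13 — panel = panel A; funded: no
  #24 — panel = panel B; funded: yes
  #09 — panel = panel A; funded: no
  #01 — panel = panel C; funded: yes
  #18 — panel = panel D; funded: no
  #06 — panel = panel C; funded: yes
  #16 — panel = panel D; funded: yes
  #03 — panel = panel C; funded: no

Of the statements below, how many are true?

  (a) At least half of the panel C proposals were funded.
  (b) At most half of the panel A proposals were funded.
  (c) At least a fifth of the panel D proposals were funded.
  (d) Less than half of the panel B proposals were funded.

(a) panel C: |A| = 7, |A ∩ B| = 4; needs |A ∩ B| ≥ |A ∖ B| — true.
(b) panel A: |A| = 9, |A ∩ B| = 4; needs |A ∩ B| ≤ |A ∖ B| — true.
(c) panel D: |A| = 7, |A ∩ B| = 2; needs |A ∩ B| / |A| ≥ 1/5 — true.
(d) panel B: |A| = 9, |A ∩ B| = 4; needs |A ∩ B| < |A ∖ B| — true.

4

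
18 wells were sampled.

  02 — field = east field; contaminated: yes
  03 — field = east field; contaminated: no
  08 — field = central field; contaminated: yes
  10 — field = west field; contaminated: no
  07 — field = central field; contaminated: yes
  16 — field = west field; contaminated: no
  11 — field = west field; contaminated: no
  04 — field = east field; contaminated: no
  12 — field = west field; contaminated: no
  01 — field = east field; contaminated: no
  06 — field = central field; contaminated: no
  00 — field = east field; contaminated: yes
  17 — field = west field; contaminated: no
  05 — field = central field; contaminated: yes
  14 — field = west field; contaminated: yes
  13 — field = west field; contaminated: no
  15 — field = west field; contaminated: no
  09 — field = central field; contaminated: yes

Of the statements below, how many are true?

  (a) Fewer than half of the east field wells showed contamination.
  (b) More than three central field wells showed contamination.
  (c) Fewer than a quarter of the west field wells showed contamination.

3

(a) east field: |A| = 5, |A ∩ B| = 2; needs |A ∩ B| < |A ∖ B| — true.
(b) central field: |A| = 5, |A ∩ B| = 4; needs |A ∩ B| > 3 — true.
(c) west field: |A| = 8, |A ∩ B| = 1; needs |A ∩ B| / |A| < 1/4 — true.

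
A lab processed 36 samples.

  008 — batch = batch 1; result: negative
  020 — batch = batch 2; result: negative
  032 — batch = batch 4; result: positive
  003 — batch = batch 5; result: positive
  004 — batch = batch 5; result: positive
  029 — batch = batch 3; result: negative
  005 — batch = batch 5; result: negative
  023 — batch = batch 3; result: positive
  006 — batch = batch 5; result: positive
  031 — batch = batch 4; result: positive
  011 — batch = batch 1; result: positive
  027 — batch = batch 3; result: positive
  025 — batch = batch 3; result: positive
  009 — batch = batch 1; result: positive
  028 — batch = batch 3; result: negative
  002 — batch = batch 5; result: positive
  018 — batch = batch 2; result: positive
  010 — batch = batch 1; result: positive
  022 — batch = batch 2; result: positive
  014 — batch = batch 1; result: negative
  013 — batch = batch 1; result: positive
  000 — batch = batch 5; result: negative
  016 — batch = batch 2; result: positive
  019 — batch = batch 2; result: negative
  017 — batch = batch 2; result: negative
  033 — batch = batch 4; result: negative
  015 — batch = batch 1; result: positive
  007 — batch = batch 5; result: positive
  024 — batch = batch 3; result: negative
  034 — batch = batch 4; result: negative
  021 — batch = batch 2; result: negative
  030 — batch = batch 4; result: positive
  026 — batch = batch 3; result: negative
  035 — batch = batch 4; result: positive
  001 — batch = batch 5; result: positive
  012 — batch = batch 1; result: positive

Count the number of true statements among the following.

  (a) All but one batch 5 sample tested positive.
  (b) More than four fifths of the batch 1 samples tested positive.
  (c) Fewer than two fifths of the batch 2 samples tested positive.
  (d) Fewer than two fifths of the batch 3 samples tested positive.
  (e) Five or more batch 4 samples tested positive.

0

(a) batch 5: |A| = 8, |A ∩ B| = 6; needs |A ∖ B| = 1 — false.
(b) batch 1: |A| = 8, |A ∩ B| = 6; needs |A ∩ B| / |A| > 4/5 — false.
(c) batch 2: |A| = 7, |A ∩ B| = 3; needs |A ∩ B| / |A| < 2/5 — false.
(d) batch 3: |A| = 7, |A ∩ B| = 3; needs |A ∩ B| / |A| < 2/5 — false.
(e) batch 4: |A| = 6, |A ∩ B| = 4; needs |A ∩ B| ≥ 5 — false.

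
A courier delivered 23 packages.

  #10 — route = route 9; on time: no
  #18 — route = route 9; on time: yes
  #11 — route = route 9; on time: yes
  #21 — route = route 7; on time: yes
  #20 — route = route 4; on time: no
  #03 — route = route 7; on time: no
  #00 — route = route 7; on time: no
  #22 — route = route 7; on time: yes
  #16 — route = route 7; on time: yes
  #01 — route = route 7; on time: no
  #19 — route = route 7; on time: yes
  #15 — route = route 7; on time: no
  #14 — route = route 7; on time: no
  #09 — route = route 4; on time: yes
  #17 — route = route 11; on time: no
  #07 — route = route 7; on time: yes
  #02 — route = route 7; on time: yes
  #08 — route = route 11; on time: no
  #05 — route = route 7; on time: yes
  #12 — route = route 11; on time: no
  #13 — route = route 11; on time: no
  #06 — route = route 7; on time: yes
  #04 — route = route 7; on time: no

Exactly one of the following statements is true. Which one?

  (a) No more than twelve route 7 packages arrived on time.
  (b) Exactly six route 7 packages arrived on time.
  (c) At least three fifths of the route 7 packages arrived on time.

|A| = 14, |A ∩ B| = 8, |A ∖ B| = 6.
(a) requires |A ∩ B| ≤ 12: true.
(b) requires |A ∩ B| = 6: false.
(c) requires |A ∩ B| / |A| ≥ 3/5: false.

(a)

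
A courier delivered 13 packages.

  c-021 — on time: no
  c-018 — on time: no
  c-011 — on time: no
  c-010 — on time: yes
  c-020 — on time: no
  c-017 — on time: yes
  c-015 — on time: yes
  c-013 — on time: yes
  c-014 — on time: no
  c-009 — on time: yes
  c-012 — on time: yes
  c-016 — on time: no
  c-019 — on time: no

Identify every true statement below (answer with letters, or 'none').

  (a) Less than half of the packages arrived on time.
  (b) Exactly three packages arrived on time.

|A| = 13, |A ∩ B| = 6, |A ∖ B| = 7.
(a) |A ∩ B| < |A ∖ B|: holds.
(b) |A ∩ B| = 3: fails.

(a)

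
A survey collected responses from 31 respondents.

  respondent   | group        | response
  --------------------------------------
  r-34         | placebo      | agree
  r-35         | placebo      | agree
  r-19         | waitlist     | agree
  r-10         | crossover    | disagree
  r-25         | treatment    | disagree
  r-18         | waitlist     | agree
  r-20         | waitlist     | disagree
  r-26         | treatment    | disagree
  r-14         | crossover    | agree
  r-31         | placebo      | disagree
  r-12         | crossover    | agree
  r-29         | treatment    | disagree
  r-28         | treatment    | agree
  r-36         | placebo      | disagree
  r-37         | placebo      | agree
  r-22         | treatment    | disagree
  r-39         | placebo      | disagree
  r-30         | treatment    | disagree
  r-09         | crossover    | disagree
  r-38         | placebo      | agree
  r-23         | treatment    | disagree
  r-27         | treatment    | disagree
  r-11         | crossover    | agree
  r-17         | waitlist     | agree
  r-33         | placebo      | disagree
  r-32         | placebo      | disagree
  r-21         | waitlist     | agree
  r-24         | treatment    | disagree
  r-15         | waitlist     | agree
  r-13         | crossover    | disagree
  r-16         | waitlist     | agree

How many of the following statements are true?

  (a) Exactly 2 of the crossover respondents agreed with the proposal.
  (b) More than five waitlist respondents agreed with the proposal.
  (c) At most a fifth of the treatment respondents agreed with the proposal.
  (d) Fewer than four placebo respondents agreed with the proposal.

2

(a) crossover: |A| = 6, |A ∩ B| = 3; needs |A ∩ B| = 2 — false.
(b) waitlist: |A| = 7, |A ∩ B| = 6; needs |A ∩ B| > 5 — true.
(c) treatment: |A| = 9, |A ∩ B| = 1; needs |A ∩ B| / |A| ≤ 1/5 — true.
(d) placebo: |A| = 9, |A ∩ B| = 4; needs |A ∩ B| < 4 — false.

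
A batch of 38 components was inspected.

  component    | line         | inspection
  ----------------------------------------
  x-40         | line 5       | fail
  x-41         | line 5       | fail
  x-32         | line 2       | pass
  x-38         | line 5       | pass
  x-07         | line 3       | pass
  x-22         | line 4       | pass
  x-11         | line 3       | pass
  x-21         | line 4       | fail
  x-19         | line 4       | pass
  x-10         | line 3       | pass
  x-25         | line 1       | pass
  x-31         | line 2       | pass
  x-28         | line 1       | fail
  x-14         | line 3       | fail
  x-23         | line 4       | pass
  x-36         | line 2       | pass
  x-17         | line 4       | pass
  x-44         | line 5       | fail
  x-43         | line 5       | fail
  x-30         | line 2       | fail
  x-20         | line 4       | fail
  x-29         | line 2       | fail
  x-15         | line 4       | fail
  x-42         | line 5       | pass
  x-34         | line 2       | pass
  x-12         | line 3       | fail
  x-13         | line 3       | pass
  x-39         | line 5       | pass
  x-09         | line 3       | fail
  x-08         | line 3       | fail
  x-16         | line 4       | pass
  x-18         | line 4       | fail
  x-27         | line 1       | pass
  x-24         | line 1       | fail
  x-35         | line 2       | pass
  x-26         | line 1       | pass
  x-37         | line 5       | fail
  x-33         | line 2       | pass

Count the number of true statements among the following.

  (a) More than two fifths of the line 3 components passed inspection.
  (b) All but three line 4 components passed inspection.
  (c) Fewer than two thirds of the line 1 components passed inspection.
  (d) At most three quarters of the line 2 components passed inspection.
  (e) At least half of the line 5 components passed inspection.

3

(a) line 3: |A| = 8, |A ∩ B| = 4; needs |A ∩ B| / |A| > 2/5 — true.
(b) line 4: |A| = 9, |A ∩ B| = 5; needs |A ∖ B| = 3 — false.
(c) line 1: |A| = 5, |A ∩ B| = 3; needs |A ∩ B| / |A| < 2/3 — true.
(d) line 2: |A| = 8, |A ∩ B| = 6; needs |A ∩ B| / |A| ≤ 3/4 — true.
(e) line 5: |A| = 8, |A ∩ B| = 3; needs |A ∩ B| ≥ |A ∖ B| — false.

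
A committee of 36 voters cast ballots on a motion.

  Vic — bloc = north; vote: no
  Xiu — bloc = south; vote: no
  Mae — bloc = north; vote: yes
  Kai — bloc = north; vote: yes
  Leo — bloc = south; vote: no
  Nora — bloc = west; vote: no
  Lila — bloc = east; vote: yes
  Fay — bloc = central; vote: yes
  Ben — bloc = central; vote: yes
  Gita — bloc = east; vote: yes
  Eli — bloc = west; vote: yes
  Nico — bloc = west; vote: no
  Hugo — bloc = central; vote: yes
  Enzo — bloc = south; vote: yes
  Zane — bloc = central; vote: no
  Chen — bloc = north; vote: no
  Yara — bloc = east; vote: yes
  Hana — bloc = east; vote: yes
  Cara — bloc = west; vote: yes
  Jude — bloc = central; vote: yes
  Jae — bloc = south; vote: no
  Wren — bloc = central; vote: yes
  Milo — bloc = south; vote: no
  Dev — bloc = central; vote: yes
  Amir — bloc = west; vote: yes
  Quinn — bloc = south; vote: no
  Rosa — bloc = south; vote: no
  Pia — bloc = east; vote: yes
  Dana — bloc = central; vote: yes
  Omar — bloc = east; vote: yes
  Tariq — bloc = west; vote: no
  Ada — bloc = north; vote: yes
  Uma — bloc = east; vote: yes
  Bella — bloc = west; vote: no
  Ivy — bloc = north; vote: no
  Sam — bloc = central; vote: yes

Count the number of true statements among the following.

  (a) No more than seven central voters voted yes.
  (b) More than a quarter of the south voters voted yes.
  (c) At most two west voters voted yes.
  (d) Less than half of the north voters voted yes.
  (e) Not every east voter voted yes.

0

(a) central: |A| = 9, |A ∩ B| = 8; needs |A ∩ B| ≤ 7 — false.
(b) south: |A| = 7, |A ∩ B| = 1; needs |A ∩ B| / |A| > 1/4 — false.
(c) west: |A| = 7, |A ∩ B| = 3; needs |A ∩ B| ≤ 2 — false.
(d) north: |A| = 6, |A ∩ B| = 3; needs |A ∩ B| < |A ∖ B| — false.
(e) east: |A| = 7, |A ∩ B| = 7; needs A ⊄ B (|A ∖ B| ≥ 1) — false.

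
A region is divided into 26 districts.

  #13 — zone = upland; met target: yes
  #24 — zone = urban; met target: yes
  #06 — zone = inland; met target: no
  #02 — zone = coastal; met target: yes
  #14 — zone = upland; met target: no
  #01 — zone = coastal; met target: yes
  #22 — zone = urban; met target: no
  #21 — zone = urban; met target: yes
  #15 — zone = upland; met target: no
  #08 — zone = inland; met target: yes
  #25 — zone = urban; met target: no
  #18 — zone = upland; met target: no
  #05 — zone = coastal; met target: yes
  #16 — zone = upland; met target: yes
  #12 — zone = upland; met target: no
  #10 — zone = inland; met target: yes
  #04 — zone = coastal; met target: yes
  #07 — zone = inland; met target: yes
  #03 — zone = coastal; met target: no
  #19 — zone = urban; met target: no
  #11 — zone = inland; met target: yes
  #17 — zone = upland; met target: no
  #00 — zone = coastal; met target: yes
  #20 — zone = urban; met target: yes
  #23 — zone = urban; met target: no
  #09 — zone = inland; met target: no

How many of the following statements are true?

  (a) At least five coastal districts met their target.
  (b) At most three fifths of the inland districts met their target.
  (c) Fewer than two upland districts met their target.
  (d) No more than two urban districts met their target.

1

(a) coastal: |A| = 6, |A ∩ B| = 5; needs |A ∩ B| ≥ 5 — true.
(b) inland: |A| = 6, |A ∩ B| = 4; needs |A ∩ B| / |A| ≤ 3/5 — false.
(c) upland: |A| = 7, |A ∩ B| = 2; needs |A ∩ B| < 2 — false.
(d) urban: |A| = 7, |A ∩ B| = 3; needs |A ∩ B| ≤ 2 — false.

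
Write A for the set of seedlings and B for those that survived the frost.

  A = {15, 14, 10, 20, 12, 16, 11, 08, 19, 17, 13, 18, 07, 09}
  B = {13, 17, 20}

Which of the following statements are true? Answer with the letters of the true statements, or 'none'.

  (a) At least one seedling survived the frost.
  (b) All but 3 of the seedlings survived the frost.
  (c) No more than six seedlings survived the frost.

|A| = 14, |A ∩ B| = 3, |A ∖ B| = 11.
(a) A ∩ B ≠ ∅ (|A ∩ B| ≥ 1): holds.
(b) |A ∖ B| = 3: fails.
(c) |A ∩ B| ≤ 6: holds.

(a), (c)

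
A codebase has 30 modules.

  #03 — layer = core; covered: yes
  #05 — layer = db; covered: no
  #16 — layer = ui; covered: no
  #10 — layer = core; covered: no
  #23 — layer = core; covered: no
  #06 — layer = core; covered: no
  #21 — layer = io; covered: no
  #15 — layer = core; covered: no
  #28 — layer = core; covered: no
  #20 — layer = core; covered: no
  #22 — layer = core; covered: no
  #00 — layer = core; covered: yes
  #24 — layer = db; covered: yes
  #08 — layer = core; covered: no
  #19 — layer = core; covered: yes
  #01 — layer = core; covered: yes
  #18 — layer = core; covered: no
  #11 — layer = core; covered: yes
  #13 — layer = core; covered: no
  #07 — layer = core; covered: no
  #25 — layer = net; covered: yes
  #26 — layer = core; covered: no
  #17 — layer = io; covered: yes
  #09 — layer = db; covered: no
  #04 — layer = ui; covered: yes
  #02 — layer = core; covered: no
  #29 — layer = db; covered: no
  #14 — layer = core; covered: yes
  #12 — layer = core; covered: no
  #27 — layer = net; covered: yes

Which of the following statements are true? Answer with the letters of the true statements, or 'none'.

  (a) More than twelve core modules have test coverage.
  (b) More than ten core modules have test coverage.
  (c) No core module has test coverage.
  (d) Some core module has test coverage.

|A| = 20, |A ∩ B| = 6, |A ∖ B| = 14.
(a) |A ∩ B| > 12: fails.
(b) |A ∩ B| > 10: fails.
(c) A ∩ B = ∅ (|A ∩ B| = 0): fails.
(d) A ∩ B ≠ ∅ (|A ∩ B| ≥ 1): holds.

(d)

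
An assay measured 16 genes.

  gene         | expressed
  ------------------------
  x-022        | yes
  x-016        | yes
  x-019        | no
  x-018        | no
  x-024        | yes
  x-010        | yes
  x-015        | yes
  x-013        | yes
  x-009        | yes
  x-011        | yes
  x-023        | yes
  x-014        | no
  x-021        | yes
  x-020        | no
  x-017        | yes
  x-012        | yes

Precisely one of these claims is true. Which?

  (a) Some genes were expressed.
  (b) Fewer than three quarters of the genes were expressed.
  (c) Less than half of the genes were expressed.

|A| = 16, |A ∩ B| = 12, |A ∖ B| = 4.
(a) requires A ∩ B ≠ ∅ (|A ∩ B| ≥ 1): true.
(b) requires |A ∩ B| / |A| < 3/4: false.
(c) requires |A ∩ B| < |A ∖ B|: false.

(a)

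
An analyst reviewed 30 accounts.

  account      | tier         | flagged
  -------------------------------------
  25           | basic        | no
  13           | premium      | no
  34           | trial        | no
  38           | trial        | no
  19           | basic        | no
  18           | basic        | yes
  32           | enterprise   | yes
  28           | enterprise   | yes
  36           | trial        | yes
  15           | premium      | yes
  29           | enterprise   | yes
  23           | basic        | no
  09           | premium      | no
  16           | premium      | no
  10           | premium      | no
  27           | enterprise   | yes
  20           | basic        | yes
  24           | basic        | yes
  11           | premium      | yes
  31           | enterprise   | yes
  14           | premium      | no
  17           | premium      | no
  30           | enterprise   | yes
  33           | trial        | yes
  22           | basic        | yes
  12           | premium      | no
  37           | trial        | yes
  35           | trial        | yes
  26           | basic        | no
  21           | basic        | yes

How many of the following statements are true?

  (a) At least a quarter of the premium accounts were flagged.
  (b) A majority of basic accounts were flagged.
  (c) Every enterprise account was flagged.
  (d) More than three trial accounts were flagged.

3

(a) premium: |A| = 9, |A ∩ B| = 2; needs |A ∩ B| / |A| ≥ 1/4 — false.
(b) basic: |A| = 9, |A ∩ B| = 5; needs |A ∩ B| > |A ∖ B| — true.
(c) enterprise: |A| = 6, |A ∩ B| = 6; needs A ⊆ B, i.e. every element of A is in B (|A ∖ B| = 0) — true.
(d) trial: |A| = 6, |A ∩ B| = 4; needs |A ∩ B| > 3 — true.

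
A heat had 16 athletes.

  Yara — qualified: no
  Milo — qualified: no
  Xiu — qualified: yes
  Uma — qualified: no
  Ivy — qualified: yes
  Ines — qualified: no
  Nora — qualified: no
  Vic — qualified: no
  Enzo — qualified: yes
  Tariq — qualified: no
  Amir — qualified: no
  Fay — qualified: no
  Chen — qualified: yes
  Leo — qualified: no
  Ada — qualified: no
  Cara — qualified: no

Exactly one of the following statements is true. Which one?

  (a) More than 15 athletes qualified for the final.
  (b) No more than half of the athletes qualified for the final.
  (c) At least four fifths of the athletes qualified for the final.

(b)

|A| = 16, |A ∩ B| = 4, |A ∖ B| = 12.
(a) requires |A ∩ B| > 15: false.
(b) requires |A ∩ B| ≤ |A ∖ B|: true.
(c) requires |A ∩ B| / |A| ≥ 4/5: false.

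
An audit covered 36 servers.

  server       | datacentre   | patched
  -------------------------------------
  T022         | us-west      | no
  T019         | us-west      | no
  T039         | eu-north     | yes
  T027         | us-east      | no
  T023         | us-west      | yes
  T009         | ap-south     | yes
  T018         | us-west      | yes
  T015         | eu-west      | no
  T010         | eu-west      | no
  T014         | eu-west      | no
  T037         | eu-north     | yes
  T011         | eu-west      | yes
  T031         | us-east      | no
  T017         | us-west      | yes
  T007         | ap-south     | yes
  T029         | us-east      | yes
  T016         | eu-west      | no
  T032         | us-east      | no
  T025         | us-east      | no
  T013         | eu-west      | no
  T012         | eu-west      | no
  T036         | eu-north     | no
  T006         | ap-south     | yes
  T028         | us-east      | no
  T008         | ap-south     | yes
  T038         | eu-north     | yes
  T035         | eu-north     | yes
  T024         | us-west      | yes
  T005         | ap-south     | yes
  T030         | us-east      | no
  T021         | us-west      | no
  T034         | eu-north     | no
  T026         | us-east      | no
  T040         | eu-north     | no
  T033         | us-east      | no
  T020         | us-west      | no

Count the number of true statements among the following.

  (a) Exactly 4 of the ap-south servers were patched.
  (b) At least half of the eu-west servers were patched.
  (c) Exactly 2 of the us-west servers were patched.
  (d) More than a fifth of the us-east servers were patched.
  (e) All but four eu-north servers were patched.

(a) ap-south: |A| = 5, |A ∩ B| = 5; needs |A ∩ B| = 4 — false.
(b) eu-west: |A| = 7, |A ∩ B| = 1; needs |A ∩ B| ≥ |A ∖ B| — false.
(c) us-west: |A| = 8, |A ∩ B| = 4; needs |A ∩ B| = 2 — false.
(d) us-east: |A| = 9, |A ∩ B| = 1; needs |A ∩ B| / |A| > 1/5 — false.
(e) eu-north: |A| = 7, |A ∩ B| = 4; needs |A ∖ B| = 4 — false.

0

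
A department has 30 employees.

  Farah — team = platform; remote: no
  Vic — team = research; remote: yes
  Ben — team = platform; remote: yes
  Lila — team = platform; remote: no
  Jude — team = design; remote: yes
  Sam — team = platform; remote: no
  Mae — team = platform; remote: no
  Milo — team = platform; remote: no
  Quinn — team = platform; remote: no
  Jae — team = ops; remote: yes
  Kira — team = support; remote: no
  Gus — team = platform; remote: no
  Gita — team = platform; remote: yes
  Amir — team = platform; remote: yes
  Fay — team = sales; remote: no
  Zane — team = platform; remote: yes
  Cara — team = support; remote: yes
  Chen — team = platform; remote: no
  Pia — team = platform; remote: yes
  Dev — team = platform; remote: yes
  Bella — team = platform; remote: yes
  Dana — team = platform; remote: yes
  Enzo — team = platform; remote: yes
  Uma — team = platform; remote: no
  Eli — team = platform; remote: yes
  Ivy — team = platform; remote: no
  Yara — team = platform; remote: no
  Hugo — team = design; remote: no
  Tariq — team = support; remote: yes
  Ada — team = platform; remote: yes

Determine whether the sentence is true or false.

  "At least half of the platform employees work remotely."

Truth condition: |A ∩ B| ≥ |A ∖ B|.
|A| = 22, |A ∩ B| = 11, |A ∖ B| = 11.
11 = 11, so the statement is true.

True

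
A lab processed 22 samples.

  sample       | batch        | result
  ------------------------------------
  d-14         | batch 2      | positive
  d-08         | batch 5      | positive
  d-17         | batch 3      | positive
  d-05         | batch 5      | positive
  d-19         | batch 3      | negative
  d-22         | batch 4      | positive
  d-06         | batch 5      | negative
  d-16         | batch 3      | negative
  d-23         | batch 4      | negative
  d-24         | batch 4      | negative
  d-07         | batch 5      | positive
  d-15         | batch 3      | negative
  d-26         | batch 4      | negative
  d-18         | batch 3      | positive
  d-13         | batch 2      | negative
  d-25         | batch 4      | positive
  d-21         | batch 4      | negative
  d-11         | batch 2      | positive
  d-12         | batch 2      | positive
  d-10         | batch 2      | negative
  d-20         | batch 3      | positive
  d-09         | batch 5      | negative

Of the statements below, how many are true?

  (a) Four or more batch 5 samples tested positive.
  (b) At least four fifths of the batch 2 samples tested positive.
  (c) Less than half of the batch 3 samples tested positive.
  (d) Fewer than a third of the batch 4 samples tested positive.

0

(a) batch 5: |A| = 5, |A ∩ B| = 3; needs |A ∩ B| ≥ 4 — false.
(b) batch 2: |A| = 5, |A ∩ B| = 3; needs |A ∩ B| / |A| ≥ 4/5 — false.
(c) batch 3: |A| = 6, |A ∩ B| = 3; needs |A ∩ B| < |A ∖ B| — false.
(d) batch 4: |A| = 6, |A ∩ B| = 2; needs |A ∩ B| / |A| < 1/3 — false.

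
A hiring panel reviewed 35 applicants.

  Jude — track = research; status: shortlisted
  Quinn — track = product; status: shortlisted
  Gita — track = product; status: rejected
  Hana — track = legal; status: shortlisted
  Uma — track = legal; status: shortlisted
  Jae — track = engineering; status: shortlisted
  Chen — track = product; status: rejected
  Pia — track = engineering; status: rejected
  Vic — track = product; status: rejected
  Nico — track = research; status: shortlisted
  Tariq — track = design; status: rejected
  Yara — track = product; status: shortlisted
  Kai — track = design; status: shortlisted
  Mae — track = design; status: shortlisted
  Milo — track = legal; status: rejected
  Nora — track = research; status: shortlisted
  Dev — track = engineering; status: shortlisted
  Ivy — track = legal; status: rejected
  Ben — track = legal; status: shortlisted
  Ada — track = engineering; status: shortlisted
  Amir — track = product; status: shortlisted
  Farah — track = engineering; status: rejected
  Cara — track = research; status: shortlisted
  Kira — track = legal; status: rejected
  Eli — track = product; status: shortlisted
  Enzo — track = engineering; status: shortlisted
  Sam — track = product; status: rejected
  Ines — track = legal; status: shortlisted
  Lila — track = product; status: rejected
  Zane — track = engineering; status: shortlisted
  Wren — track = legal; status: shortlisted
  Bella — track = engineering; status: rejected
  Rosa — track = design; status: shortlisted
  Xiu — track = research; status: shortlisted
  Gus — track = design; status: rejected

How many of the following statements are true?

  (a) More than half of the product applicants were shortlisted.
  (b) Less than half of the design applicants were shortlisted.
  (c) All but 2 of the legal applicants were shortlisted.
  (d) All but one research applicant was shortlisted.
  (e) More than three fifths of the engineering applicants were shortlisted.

1

(a) product: |A| = 9, |A ∩ B| = 4; needs |A ∩ B| > |A ∖ B| — false.
(b) design: |A| = 5, |A ∩ B| = 3; needs |A ∩ B| < |A ∖ B| — false.
(c) legal: |A| = 8, |A ∩ B| = 5; needs |A ∖ B| = 2 — false.
(d) research: |A| = 5, |A ∩ B| = 5; needs |A ∖ B| = 1 — false.
(e) engineering: |A| = 8, |A ∩ B| = 5; needs |A ∩ B| / |A| > 3/5 — true.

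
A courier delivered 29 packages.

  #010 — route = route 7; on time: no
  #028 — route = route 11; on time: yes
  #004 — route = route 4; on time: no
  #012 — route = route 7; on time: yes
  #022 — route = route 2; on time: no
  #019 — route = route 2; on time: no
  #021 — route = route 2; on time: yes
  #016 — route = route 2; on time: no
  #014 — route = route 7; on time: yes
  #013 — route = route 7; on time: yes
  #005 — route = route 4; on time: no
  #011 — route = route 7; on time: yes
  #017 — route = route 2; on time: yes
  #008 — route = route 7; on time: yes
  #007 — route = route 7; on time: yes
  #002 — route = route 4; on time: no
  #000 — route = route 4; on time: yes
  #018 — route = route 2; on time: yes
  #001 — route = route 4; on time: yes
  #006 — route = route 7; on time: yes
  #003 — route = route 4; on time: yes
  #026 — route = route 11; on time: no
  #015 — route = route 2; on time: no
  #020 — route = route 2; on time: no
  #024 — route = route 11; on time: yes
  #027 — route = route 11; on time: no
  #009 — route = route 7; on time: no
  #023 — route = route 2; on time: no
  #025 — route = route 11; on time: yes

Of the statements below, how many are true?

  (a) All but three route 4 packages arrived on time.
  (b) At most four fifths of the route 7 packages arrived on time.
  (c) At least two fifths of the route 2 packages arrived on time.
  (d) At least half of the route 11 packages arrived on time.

3

(a) route 4: |A| = 6, |A ∩ B| = 3; needs |A ∖ B| = 3 — true.
(b) route 7: |A| = 9, |A ∩ B| = 7; needs |A ∩ B| / |A| ≤ 4/5 — true.
(c) route 2: |A| = 9, |A ∩ B| = 3; needs |A ∩ B| / |A| ≥ 2/5 — false.
(d) route 11: |A| = 5, |A ∩ B| = 3; needs |A ∩ B| ≥ |A ∖ B| — true.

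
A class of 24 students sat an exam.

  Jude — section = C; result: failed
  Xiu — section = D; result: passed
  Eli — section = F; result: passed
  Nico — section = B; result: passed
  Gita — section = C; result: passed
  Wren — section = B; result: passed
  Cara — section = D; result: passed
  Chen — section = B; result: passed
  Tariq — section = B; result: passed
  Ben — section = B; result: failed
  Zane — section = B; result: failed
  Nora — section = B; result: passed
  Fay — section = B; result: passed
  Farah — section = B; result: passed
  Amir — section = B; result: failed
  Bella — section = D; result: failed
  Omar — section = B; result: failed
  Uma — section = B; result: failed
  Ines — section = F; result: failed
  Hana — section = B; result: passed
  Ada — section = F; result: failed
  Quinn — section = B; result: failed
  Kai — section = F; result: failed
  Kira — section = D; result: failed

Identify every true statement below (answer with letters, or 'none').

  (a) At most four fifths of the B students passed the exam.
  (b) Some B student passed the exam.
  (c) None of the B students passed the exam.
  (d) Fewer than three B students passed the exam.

|A| = 14, |A ∩ B| = 8, |A ∖ B| = 6.
(a) |A ∩ B| / |A| ≤ 4/5: holds.
(b) A ∩ B ≠ ∅ (|A ∩ B| ≥ 1): holds.
(c) A ∩ B = ∅ (|A ∩ B| = 0): fails.
(d) |A ∩ B| < 3: fails.

(a), (b)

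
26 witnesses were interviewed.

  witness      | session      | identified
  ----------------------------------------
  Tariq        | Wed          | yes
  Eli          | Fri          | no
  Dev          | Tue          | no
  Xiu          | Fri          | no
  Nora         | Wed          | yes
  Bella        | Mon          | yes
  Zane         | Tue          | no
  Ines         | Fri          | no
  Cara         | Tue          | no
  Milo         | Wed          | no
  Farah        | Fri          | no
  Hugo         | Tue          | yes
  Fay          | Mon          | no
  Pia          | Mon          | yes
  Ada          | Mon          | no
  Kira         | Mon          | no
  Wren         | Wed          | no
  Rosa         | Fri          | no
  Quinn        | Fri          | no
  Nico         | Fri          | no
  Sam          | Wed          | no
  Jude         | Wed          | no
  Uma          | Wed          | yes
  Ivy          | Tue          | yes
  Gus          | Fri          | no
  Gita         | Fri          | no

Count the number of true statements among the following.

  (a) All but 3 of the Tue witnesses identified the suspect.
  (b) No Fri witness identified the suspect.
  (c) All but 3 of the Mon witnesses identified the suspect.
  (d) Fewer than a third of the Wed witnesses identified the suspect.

3

(a) Tue: |A| = 5, |A ∩ B| = 2; needs |A ∖ B| = 3 — true.
(b) Fri: |A| = 9, |A ∩ B| = 0; needs A ∩ B = ∅ (|A ∩ B| = 0) — true.
(c) Mon: |A| = 5, |A ∩ B| = 2; needs |A ∖ B| = 3 — true.
(d) Wed: |A| = 7, |A ∩ B| = 3; needs |A ∩ B| / |A| < 1/3 — false.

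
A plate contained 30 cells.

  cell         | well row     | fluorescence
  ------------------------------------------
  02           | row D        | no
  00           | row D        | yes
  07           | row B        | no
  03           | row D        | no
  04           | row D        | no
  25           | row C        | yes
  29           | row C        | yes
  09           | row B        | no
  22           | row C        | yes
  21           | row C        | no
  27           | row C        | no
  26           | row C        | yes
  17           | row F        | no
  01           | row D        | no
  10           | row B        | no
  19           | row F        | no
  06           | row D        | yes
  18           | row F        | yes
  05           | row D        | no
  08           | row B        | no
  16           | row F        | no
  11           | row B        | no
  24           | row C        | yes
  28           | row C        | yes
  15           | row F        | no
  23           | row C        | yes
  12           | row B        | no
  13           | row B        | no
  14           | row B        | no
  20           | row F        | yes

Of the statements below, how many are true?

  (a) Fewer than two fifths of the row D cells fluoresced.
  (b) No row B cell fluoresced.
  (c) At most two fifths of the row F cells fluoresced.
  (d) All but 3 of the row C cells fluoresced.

3

(a) row D: |A| = 7, |A ∩ B| = 2; needs |A ∩ B| / |A| < 2/5 — true.
(b) row B: |A| = 8, |A ∩ B| = 0; needs A ∩ B = ∅ (|A ∩ B| = 0) — true.
(c) row F: |A| = 6, |A ∩ B| = 2; needs |A ∩ B| / |A| ≤ 2/5 — true.
(d) row C: |A| = 9, |A ∩ B| = 7; needs |A ∖ B| = 3 — false.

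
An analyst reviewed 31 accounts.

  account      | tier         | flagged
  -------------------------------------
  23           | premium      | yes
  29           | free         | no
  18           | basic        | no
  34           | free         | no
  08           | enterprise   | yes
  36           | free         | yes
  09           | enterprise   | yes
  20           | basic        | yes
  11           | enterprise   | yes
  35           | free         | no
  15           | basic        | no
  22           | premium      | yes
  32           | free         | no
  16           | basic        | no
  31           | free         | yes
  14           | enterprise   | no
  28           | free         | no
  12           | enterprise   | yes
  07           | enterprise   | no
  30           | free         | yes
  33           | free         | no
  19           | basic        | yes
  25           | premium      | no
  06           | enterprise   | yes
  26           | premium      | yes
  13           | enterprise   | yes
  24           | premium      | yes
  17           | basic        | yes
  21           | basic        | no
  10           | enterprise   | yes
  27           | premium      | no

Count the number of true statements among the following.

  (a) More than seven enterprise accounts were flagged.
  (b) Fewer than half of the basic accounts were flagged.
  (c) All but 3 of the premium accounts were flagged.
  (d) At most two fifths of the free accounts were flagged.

(a) enterprise: |A| = 9, |A ∩ B| = 7; needs |A ∩ B| > 7 — false.
(b) basic: |A| = 7, |A ∩ B| = 3; needs |A ∩ B| < |A ∖ B| — true.
(c) premium: |A| = 6, |A ∩ B| = 4; needs |A ∖ B| = 3 — false.
(d) free: |A| = 9, |A ∩ B| = 3; needs |A ∩ B| / |A| ≤ 2/5 — true.

2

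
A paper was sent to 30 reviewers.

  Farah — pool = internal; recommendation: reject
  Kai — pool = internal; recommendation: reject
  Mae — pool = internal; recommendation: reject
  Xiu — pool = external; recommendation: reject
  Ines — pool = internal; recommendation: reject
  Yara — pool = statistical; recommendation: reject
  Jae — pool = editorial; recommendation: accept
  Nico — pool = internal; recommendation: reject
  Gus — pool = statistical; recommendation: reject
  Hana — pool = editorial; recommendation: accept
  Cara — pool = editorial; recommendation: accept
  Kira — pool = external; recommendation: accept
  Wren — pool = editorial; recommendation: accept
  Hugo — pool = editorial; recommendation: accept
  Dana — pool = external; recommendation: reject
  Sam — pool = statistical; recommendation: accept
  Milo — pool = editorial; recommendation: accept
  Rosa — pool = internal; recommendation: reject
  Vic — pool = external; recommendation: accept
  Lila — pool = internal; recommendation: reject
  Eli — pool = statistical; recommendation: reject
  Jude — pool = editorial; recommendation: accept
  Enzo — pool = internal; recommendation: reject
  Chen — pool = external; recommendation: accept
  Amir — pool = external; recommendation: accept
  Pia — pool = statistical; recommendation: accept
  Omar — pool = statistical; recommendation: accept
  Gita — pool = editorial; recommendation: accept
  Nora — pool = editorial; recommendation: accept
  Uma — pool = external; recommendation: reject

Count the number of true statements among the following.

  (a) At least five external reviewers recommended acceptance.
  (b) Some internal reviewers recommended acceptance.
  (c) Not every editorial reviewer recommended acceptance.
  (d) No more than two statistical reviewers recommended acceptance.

(a) external: |A| = 7, |A ∩ B| = 4; needs |A ∩ B| ≥ 5 — false.
(b) internal: |A| = 8, |A ∩ B| = 0; needs A ∩ B ≠ ∅ (|A ∩ B| ≥ 1) — false.
(c) editorial: |A| = 9, |A ∩ B| = 9; needs A ⊄ B (|A ∖ B| ≥ 1) — false.
(d) statistical: |A| = 6, |A ∩ B| = 3; needs |A ∩ B| ≤ 2 — false.

0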